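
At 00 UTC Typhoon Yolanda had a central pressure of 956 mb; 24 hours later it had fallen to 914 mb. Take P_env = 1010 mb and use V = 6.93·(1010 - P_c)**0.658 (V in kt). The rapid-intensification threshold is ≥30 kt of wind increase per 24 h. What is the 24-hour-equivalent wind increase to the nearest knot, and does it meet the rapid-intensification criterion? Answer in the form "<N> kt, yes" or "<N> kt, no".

44 kt, yes

V₁: ΔP = 54, V ≈ 6.93 × 54^0.658 ≈ 95.64 kt.
V₂: ΔP = 96, V ≈ 6.93 × 96^0.658 ≈ 139.66 kt.
ΔV over 24 h = 44.02 kt → 24 h equivalent = 44.02 × 24/24 ≈ 44.02 kt.
44 kt ≥ 30 kt ⇒ rapid intensification.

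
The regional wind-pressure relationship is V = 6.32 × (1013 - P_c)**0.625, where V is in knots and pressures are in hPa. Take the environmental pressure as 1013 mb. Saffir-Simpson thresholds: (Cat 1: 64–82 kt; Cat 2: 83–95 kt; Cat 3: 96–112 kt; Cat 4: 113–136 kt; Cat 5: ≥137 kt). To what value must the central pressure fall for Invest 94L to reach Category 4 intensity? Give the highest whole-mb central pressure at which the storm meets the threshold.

Category 4 begins at V = 113 kt.
Required ΔP = (113/6.32)^(1/0.625) = 17.880^1.600 ≈ 100.87 mb.
P_c ≤ 1013 − 100.87 = 912.13, so the highest integer P_c is 912 mb.

912 mb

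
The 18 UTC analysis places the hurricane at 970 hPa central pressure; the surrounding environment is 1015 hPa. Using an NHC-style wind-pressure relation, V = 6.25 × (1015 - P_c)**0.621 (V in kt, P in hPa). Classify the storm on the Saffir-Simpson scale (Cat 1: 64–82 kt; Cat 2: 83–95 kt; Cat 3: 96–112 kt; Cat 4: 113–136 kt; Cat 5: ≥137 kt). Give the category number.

ΔP = 1015 − 970 = 45 hPa.
V ≈ 6.25 × 45^0.621 = 6.25 × 10.63 ≈ 66 kt.
66 kt falls in the Category 1 band.

1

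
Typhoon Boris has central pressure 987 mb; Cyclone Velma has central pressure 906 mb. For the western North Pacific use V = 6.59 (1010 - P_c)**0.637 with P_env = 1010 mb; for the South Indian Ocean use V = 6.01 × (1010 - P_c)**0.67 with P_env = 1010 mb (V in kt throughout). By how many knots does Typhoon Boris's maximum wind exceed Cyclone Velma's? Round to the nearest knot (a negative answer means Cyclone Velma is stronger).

Typhoon Boris: ΔP = 23; V ≈ 6.59 × 23^0.637 ≈ 48.56 kt.
Cyclone Velma: ΔP = 104; V ≈ 6.01 × 104^0.67 ≈ 134.99 kt.
Difference ≈ 48.56 − 134.99 = -86.43 → -86 kt.

-86 kt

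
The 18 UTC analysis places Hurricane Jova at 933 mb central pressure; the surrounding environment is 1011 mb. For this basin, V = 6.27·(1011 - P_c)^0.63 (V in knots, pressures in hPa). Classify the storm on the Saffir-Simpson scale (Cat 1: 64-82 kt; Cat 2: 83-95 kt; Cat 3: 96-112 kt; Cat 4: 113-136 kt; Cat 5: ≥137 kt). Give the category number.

3

ΔP = 1011 − 933 = 78 mb.
V ≈ 6.27 × 78^0.63 = 6.27 × 15.56 ≈ 98 kt.
98 kt falls in the Category 3 band.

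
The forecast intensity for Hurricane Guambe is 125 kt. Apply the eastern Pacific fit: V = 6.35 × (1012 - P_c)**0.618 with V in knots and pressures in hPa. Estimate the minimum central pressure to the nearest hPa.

888 hPa

ΔP = (V / 6.35)^(1/0.618) = (125/6.35)^1.618.
125/6.35 = 19.685; 19.685^1.618 ≈ 124.19 hPa.
P_c = 1012 − 124.19 = 887.81 ≈ 888 hPa.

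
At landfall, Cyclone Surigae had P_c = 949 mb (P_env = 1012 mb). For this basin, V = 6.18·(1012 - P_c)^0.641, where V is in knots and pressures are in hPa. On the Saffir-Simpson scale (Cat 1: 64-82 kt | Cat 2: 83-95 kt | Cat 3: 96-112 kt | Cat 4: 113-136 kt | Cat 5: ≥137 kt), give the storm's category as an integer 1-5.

2

ΔP = 1012 − 949 = 63 mb.
V ≈ 6.18 × 63^0.641 = 6.18 × 14.24 ≈ 88 kt.
88 kt falls in the Category 2 band.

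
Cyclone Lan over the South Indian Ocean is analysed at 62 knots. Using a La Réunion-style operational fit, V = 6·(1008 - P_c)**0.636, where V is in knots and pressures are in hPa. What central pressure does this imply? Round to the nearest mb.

969 mb

ΔP = (V / 6)^(1/0.636) = (62/6)^1.572.
62/6 = 10.333; 10.333^1.572 ≈ 39.33 mb.
P_c = 1008 − 39.33 = 968.67 ≈ 969 mb.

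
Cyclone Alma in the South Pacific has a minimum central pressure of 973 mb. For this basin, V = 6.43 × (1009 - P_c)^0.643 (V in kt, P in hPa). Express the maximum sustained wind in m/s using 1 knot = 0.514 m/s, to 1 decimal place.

33.1 m/s

ΔP = 1009 − 973 = 36 mb.
V ≈ 6.43 × 36^0.643 = 6.43 × 10.016 ≈ 64.404 kt.
64.404 × 0.514 ≈ 33.10 m/s → 33.1 m/s.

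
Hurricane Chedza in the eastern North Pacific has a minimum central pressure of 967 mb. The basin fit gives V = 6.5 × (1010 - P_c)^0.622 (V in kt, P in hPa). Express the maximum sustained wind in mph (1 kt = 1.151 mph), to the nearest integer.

ΔP = 1010 − 967 = 43 mb.
V ≈ 6.5 × 43^0.622 = 6.5 × 10.376 ≈ 67.442 kt.
67.442 × 1.151 ≈ 77.63 mph → 78 mph.

78 mph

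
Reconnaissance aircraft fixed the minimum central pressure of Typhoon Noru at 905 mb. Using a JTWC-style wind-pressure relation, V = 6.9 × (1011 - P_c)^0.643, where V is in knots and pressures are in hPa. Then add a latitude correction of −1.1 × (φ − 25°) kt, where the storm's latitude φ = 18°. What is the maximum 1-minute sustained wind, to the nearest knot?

ΔP = 1011 − 905 = 106 mb.
106^0.643 ≈ 20.057.
V ≈ 6.9 × 20.057 ≈ 138.4 kt.
Latitude correction: −1.1 × (18 − 25) = 7.7 kt.
Corrected V ≈ 146.1 kt → 146 kt.

146 kt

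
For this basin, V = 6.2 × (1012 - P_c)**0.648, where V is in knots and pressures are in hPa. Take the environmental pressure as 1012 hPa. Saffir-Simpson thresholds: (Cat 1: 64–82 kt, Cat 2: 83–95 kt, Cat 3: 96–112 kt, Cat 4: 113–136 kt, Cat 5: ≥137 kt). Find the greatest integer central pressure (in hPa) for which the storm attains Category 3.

943 hPa

Category 3 begins at V = 96 kt.
Required ΔP = (96/6.2)^(1/0.648) = 15.484^1.543 ≈ 68.59 hPa.
P_c ≤ 1012 − 68.59 = 943.41, so the highest integer P_c is 943 hPa.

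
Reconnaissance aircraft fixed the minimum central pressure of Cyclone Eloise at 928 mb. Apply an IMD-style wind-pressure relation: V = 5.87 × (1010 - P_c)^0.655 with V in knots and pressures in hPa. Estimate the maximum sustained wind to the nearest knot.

ΔP = 1010 − 928 = 82 mb.
82^0.655 ≈ 17.929.
V ≈ 5.87 × 17.929 ≈ 105.2 kt.

105 kt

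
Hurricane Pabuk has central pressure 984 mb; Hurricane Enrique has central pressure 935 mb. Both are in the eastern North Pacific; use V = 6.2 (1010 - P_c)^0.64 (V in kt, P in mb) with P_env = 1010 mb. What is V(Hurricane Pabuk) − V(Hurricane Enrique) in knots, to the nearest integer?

Hurricane Pabuk: ΔP = 26; V ≈ 6.2 × 26^0.64 ≈ 49.89 kt.
Hurricane Enrique: ΔP = 75; V ≈ 6.2 × 75^0.64 ≈ 98.27 kt.
Difference ≈ 49.89 − 98.27 = -48.38 → -48 kt.

-48 kt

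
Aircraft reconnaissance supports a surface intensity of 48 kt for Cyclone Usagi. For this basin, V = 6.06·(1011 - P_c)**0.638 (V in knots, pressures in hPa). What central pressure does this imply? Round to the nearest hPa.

ΔP = (V / 6.06)^(1/0.638) = (48/6.06)^1.567.
48/6.06 = 7.921; 7.921^1.567 ≈ 25.63 hPa.
P_c = 1011 − 25.63 = 985.37 ≈ 985 hPa.

985 hPa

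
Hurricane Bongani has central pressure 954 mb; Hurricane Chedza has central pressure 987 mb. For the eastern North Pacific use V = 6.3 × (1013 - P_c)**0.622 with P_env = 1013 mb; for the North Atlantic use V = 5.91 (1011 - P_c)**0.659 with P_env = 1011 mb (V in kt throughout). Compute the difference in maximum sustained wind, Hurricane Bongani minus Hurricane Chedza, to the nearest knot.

Hurricane Bongani: ΔP = 59; V ≈ 6.3 × 59^0.622 ≈ 79.58 kt.
Hurricane Chedza: ΔP = 24; V ≈ 5.91 × 24^0.659 ≈ 47.99 kt.
Difference ≈ 79.58 − 47.99 = 31.59 → 32 kt.

32 kt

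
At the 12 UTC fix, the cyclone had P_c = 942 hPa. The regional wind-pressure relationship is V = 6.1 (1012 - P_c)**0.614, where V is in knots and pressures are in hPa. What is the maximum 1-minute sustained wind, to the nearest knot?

83 kt

ΔP = 1012 − 942 = 70 hPa.
70^0.614 ≈ 13.580.
V ≈ 6.1 × 13.580 ≈ 82.8 kt.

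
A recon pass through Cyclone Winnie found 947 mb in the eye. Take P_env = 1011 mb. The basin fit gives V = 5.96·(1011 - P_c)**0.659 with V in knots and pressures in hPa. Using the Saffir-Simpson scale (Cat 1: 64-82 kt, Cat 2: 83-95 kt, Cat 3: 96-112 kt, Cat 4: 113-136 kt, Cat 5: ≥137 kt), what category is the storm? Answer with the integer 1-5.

2

ΔP = 1011 − 947 = 64 mb.
V ≈ 5.96 × 64^0.659 = 5.96 × 15.50 ≈ 92 kt.
92 kt falls in the Category 2 band.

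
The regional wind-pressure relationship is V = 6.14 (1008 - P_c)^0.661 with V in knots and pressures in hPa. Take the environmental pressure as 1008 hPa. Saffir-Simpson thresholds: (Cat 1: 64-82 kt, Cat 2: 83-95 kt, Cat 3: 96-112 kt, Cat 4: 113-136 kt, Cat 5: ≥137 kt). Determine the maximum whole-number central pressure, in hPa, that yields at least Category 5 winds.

Category 5 begins at V = 137 kt.
Required ΔP = (137/6.14)^(1/0.661) = 22.313^1.513 ≈ 109.69 hPa.
P_c ≤ 1008 − 109.69 = 898.31, so the highest integer P_c is 898 hPa.

898 hPa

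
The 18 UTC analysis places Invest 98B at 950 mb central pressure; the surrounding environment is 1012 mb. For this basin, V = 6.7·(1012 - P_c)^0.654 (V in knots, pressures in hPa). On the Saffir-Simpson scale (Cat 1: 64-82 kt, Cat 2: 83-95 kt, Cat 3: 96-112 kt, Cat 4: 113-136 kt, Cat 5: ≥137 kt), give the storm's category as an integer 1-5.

3

ΔP = 1012 − 950 = 62 mb.
V ≈ 6.7 × 62^0.654 = 6.7 × 14.87 ≈ 100 kt.
100 kt falls in the Category 3 band.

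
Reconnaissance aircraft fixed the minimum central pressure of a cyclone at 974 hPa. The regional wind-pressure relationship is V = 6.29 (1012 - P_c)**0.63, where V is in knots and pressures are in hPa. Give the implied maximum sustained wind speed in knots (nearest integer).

ΔP = 1012 − 974 = 38 hPa.
38^0.63 ≈ 9.892.
V ≈ 6.29 × 9.892 ≈ 62.2 kt.

62 kt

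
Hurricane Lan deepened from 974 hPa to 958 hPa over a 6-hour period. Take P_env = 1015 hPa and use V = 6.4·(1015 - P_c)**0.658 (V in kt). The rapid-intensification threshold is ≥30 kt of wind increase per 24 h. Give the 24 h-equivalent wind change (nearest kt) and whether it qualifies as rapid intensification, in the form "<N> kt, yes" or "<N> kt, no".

V₁: ΔP = 41, V ≈ 6.4 × 41^0.658 ≈ 73.69 kt.
V₂: ΔP = 57, V ≈ 6.4 × 57^0.658 ≈ 91.53 kt.
ΔV over 6 h = 17.84 kt → 24 h equivalent = 17.84 × 24/6 ≈ 71.36 kt.
71 kt ≥ 30 kt ⇒ rapid intensification.

71 kt, yes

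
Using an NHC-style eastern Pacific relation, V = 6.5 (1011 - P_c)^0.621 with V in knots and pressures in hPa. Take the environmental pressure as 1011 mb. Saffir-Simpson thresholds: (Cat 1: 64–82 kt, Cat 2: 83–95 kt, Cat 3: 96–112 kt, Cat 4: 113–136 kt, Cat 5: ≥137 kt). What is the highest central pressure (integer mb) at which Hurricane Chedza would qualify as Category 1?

Category 1 begins at V = 64 kt.
Required ΔP = (64/6.5)^(1/0.621) = 9.846^1.610 ≈ 39.76 mb.
P_c ≤ 1011 − 39.76 = 971.24, so the highest integer P_c is 971 mb.

971 mb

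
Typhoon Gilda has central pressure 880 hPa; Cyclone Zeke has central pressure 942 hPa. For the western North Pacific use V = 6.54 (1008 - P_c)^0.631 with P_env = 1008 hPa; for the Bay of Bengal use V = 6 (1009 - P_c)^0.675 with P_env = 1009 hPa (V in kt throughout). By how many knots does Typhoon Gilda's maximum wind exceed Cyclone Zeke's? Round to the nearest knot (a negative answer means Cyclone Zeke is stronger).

Typhoon Gilda: ΔP = 128; V ≈ 6.54 × 128^0.631 ≈ 139.71 kt.
Cyclone Zeke: ΔP = 67; V ≈ 6 × 67^0.675 ≈ 102.51 kt.
Difference ≈ 139.71 − 102.51 = 37.20 → 37 kt.

37 kt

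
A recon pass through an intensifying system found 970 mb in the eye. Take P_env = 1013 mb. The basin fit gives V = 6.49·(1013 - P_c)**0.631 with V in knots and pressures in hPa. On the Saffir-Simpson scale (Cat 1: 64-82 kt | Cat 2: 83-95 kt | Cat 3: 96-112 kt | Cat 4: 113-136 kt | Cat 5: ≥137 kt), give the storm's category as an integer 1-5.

ΔP = 1013 − 970 = 43 mb.
V ≈ 6.49 × 43^0.631 = 6.49 × 10.73 ≈ 70 kt.
70 kt falls in the Category 1 band.

1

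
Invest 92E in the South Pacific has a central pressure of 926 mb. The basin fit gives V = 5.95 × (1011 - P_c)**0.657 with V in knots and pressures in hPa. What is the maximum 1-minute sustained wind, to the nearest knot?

110 kt

ΔP = 1011 − 926 = 85 mb.
85^0.657 ≈ 18.519.
V ≈ 5.95 × 18.519 ≈ 110.2 kt.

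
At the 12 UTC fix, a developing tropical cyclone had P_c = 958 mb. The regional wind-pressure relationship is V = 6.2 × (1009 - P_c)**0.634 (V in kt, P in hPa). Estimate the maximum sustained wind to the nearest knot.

ΔP = 1009 − 958 = 51 mb.
51^0.634 ≈ 12.095.
V ≈ 6.2 × 12.095 ≈ 75.0 kt.

75 kt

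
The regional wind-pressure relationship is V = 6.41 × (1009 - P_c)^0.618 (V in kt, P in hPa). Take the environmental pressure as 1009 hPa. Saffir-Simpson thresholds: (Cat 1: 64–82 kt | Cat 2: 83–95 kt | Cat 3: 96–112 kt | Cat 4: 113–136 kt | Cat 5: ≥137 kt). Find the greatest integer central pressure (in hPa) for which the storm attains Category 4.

905 hPa

Category 4 begins at V = 113 kt.
Required ΔP = (113/6.41)^(1/0.618) = 17.629^1.618 ≈ 103.88 hPa.
P_c ≤ 1009 − 103.88 = 905.12, so the highest integer P_c is 905 hPa.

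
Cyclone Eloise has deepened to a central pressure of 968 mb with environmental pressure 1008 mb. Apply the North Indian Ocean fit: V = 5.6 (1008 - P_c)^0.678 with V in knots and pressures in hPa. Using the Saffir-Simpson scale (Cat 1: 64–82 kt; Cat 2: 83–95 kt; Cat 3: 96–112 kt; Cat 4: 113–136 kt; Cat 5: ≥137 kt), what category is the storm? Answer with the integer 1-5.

ΔP = 1008 − 968 = 40 mb.
V ≈ 5.6 × 40^0.678 = 5.6 × 12.20 ≈ 68 kt.
68 kt falls in the Category 1 band.

1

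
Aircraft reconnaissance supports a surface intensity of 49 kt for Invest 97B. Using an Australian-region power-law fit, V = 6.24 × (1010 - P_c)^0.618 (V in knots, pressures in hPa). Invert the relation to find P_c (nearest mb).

982 mb

ΔP = (V / 6.24)^(1/0.618) = (49/6.24)^1.618.
49/6.24 = 7.853; 7.853^1.618 ≈ 28.07 mb.
P_c = 1010 − 28.07 = 981.93 ≈ 982 mb.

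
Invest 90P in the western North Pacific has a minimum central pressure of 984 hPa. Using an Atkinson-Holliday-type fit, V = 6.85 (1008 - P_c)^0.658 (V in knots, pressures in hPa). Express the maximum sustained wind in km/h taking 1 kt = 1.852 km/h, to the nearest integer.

103 km/h

ΔP = 1008 − 984 = 24 hPa.
V ≈ 6.85 × 24^0.658 = 6.85 × 8.094 ≈ 55.446 kt.
55.446 × 1.852 ≈ 102.69 km/h → 103 km/h.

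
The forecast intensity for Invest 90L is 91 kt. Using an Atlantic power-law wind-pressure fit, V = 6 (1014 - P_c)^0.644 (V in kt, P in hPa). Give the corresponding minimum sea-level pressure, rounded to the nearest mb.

946 mb

ΔP = (V / 6)^(1/0.644) = (91/6)^1.553.
91/6 = 15.167; 15.167^1.553 ≈ 68.18 mb.
P_c = 1014 − 68.18 = 945.82 ≈ 946 mb.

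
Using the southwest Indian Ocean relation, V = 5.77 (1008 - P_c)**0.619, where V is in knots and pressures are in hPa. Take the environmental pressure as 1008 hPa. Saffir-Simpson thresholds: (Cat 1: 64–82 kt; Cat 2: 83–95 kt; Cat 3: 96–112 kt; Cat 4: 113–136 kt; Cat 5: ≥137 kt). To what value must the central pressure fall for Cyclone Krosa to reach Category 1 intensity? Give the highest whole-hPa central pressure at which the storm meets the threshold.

Category 1 begins at V = 64 kt.
Required ΔP = (64/5.77)^(1/0.619) = 11.092^1.616 ≈ 48.78 hPa.
P_c ≤ 1008 − 48.78 = 959.22, so the highest integer P_c is 959 hPa.

959 hPa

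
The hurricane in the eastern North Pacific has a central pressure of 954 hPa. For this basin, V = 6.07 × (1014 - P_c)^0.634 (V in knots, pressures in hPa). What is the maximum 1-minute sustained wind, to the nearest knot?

81 kt

ΔP = 1014 − 954 = 60 hPa.
60^0.634 ≈ 13.408.
V ≈ 6.07 × 13.408 ≈ 81.4 kt.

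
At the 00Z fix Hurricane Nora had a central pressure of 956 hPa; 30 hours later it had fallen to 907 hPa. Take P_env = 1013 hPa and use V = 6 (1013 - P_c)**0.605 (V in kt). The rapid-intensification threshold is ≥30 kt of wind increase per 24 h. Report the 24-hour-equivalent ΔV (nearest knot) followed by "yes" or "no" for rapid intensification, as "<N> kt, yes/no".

25 kt, no

V₁: ΔP = 57, V ≈ 6 × 57^0.605 ≈ 69.26 kt.
V₂: ΔP = 106, V ≈ 6 × 106^0.605 ≈ 100.80 kt.
ΔV over 30 h = 31.54 kt → 24 h equivalent = 31.54 × 24/30 ≈ 25.23 kt.
25 kt < 30 kt ⇒ not rapid intensification.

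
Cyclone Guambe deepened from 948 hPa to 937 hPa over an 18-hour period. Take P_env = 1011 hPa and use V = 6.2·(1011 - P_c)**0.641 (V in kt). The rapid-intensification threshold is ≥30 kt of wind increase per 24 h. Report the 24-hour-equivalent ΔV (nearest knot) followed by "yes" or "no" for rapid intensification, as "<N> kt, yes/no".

V₁: ΔP = 63, V ≈ 6.2 × 63^0.641 ≈ 88.26 kt.
V₂: ΔP = 74, V ≈ 6.2 × 74^0.641 ≈ 97.85 kt.
ΔV over 18 h = 9.59 kt → 24 h equivalent = 9.59 × 24/18 ≈ 12.79 kt.
13 kt < 30 kt ⇒ not rapid intensification.

13 kt, no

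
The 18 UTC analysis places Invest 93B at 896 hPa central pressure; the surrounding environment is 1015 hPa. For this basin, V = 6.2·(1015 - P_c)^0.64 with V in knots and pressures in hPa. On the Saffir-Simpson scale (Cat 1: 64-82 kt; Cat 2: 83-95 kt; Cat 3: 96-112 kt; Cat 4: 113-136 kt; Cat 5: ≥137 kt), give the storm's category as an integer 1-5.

ΔP = 1015 − 896 = 119 hPa.
V ≈ 6.2 × 119^0.64 = 6.2 × 21.30 ≈ 132 kt.
132 kt falls in the Category 4 band.

4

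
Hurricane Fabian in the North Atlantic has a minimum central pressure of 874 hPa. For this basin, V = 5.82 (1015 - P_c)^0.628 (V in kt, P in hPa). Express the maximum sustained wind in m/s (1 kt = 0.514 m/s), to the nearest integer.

ΔP = 1015 − 874 = 141 hPa.
V ≈ 5.82 × 141^0.628 = 5.82 × 22.372 ≈ 130.206 kt.
130.206 × 0.514 ≈ 66.93 m/s → 67 m/s.

67 m/s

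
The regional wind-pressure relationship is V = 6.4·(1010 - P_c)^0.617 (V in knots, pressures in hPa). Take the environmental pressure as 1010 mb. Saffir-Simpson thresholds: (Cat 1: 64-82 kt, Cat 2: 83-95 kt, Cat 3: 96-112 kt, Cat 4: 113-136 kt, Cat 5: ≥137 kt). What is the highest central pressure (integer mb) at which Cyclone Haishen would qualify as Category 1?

968 mb

Category 1 begins at V = 64 kt.
Required ΔP = (64/6.4)^(1/0.617) = 10.000^1.621 ≈ 41.76 mb.
P_c ≤ 1010 − 41.76 = 968.24, so the highest integer P_c is 968 mb.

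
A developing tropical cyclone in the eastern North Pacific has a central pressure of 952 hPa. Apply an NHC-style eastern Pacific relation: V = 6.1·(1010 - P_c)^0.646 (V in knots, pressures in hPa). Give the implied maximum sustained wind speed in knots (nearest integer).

84 kt

ΔP = 1010 − 952 = 58 hPa.
58^0.646 ≈ 13.778.
V ≈ 6.1 × 13.778 ≈ 84.0 kt.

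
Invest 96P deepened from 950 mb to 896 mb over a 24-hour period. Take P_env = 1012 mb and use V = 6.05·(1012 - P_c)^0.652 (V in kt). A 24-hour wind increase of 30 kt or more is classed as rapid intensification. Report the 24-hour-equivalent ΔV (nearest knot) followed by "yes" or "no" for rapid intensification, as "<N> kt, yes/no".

45 kt, yes

V₁: ΔP = 62, V ≈ 6.05 × 62^0.652 ≈ 89.21 kt.
V₂: ΔP = 116, V ≈ 6.05 × 116^0.652 ≈ 134.21 kt.
ΔV over 24 h = 45.00 kt → 24 h equivalent = 45.00 × 24/24 ≈ 45.00 kt.
45 kt ≥ 30 kt ⇒ rapid intensification.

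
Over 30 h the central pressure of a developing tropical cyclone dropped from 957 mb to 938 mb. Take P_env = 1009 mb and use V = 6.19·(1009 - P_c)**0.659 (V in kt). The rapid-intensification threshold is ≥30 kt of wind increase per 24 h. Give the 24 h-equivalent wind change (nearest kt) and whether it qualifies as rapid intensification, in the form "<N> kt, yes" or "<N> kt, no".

V₁: ΔP = 52, V ≈ 6.19 × 52^0.659 ≈ 83.66 kt.
V₂: ΔP = 71, V ≈ 6.19 × 71^0.659 ≈ 102.72 kt.
ΔV over 30 h = 19.06 kt → 24 h equivalent = 19.06 × 24/30 ≈ 15.25 kt.
15 kt < 30 kt ⇒ not rapid intensification.

15 kt, no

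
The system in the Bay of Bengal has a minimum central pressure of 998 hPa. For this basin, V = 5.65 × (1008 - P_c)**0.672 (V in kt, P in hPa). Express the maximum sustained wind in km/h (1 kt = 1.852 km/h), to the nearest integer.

49 km/h

ΔP = 1008 − 998 = 10 hPa.
V ≈ 5.65 × 10^0.672 = 5.65 × 4.699 ≈ 26.549 kt.
26.549 × 1.852 ≈ 49.17 km/h → 49 km/h.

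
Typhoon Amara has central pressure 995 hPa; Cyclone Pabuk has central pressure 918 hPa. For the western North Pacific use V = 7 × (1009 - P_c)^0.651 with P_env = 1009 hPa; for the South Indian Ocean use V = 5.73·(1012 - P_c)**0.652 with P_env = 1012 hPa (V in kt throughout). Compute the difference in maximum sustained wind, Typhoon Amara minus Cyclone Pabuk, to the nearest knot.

-72 kt

Typhoon Amara: ΔP = 14; V ≈ 7 × 14^0.651 ≈ 39.01 kt.
Cyclone Pabuk: ΔP = 94; V ≈ 5.73 × 94^0.652 ≈ 110.82 kt.
Difference ≈ 39.01 − 110.82 = -71.81 → -72 kt.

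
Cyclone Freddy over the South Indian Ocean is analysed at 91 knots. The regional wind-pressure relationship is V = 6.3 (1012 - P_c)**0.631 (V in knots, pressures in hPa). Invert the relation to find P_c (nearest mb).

ΔP = (V / 6.3)^(1/0.631) = (91/6.3)^1.585.
91/6.3 = 14.444; 14.444^1.585 ≈ 68.85 mb.
P_c = 1012 − 68.85 = 943.15 ≈ 943 mb.

943 mb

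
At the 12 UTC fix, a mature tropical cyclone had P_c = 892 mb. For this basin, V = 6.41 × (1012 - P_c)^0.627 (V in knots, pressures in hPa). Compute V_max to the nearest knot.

ΔP = 1012 − 892 = 120 mb.
120^0.627 ≈ 20.121.
V ≈ 6.41 × 20.121 ≈ 129.0 kt.

129 kt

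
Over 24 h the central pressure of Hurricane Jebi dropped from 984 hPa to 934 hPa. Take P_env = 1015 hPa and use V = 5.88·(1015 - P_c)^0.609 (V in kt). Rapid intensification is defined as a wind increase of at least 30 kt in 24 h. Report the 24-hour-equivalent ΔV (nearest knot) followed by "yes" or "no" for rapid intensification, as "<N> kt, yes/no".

V₁: ΔP = 31, V ≈ 5.88 × 31^0.609 ≈ 47.60 kt.
V₂: ΔP = 81, V ≈ 5.88 × 81^0.609 ≈ 85.44 kt.
ΔV over 24 h = 37.84 kt → 24 h equivalent = 37.84 × 24/24 ≈ 37.84 kt.
38 kt ≥ 30 kt ⇒ rapid intensification.

38 kt, yes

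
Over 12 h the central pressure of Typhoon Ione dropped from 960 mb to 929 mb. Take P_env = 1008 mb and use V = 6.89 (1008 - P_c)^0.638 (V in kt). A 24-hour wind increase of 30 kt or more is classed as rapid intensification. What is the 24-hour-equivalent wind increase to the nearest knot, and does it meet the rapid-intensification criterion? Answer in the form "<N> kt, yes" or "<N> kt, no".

61 kt, yes

V₁: ΔP = 48, V ≈ 6.89 × 48^0.638 ≈ 81.44 kt.
V₂: ΔP = 79, V ≈ 6.89 × 79^0.638 ≈ 111.92 kt.
ΔV over 12 h = 30.48 kt → 24 h equivalent = 30.48 × 24/12 ≈ 60.96 kt.
61 kt ≥ 30 kt ⇒ rapid intensification.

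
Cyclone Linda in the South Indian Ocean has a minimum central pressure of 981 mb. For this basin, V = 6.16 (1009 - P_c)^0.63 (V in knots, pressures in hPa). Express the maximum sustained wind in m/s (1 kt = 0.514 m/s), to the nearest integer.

ΔP = 1009 − 981 = 28 mb.
V ≈ 6.16 × 28^0.63 = 6.16 × 8.160 ≈ 50.268 kt.
50.268 × 0.514 ≈ 25.84 m/s → 26 m/s.

26 m/s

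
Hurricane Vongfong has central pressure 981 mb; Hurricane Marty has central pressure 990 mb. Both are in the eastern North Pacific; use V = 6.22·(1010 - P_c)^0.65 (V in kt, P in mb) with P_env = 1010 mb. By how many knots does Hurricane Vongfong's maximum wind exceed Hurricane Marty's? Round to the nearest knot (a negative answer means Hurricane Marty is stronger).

12 kt

Hurricane Vongfong: ΔP = 29; V ≈ 6.22 × 29^0.65 ≈ 55.51 kt.
Hurricane Marty: ΔP = 20; V ≈ 6.22 × 20^0.65 ≈ 43.60 kt.
Difference ≈ 55.51 − 43.60 = 11.91 → 12 kt.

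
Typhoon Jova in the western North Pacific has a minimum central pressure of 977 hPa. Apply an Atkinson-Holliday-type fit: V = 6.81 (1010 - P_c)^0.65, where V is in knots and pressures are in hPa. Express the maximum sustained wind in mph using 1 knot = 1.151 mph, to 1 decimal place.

ΔP = 1010 − 977 = 33 hPa.
V ≈ 6.81 × 33^0.65 = 6.81 × 9.706 ≈ 66.097 kt.
66.097 × 1.151 ≈ 76.08 mph → 76.1 mph.

76.1 mph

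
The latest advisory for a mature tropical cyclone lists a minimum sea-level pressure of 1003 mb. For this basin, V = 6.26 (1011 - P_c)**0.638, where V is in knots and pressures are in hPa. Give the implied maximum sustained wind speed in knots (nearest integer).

ΔP = 1011 − 1003 = 8 mb.
8^0.638 ≈ 3.769.
V ≈ 6.26 × 3.769 ≈ 23.6 kt.

24 kt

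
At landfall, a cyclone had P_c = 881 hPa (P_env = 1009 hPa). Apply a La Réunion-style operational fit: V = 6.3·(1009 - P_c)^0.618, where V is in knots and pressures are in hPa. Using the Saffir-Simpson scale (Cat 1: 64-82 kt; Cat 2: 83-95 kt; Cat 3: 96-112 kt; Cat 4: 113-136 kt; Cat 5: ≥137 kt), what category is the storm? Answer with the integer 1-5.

4

ΔP = 1009 − 881 = 128 hPa.
V ≈ 6.3 × 128^0.618 = 6.3 × 20.06 ≈ 126 kt.
126 kt falls in the Category 4 band.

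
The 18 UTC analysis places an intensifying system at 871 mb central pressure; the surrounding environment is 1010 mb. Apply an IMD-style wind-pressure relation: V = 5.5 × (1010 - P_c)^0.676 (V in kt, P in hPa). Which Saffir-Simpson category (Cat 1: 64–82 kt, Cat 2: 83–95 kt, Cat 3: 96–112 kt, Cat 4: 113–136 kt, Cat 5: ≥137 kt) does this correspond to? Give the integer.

5

ΔP = 1010 − 871 = 139 mb.
V ≈ 5.5 × 139^0.676 = 5.5 × 28.10 ≈ 155 kt.
155 kt falls in the Category 5 band.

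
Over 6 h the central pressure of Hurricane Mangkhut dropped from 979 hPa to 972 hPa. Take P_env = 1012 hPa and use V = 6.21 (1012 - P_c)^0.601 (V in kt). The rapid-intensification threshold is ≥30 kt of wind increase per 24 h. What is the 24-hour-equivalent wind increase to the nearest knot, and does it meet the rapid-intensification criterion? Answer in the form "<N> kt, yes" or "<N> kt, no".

25 kt, no

V₁: ΔP = 33, V ≈ 6.21 × 33^0.601 ≈ 50.78 kt.
V₂: ΔP = 40, V ≈ 6.21 × 40^0.601 ≈ 57.01 kt.
ΔV over 6 h = 6.23 kt → 24 h equivalent = 6.23 × 24/6 ≈ 24.92 kt.
25 kt < 30 kt ⇒ not rapid intensification.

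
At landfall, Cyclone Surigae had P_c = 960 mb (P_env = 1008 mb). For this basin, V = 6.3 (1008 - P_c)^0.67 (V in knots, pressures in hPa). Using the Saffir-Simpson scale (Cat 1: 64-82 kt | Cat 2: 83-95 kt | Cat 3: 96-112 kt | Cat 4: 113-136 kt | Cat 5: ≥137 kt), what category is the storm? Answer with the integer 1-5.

ΔP = 1008 − 960 = 48 mb.
V ≈ 6.3 × 48^0.67 = 6.3 × 13.38 ≈ 84 kt.
84 kt falls in the Category 2 band.

2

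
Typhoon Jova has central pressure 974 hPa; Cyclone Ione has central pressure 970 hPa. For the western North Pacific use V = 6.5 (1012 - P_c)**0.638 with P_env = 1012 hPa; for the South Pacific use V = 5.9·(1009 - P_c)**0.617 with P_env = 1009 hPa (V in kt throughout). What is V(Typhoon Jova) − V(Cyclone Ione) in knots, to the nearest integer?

10 kt

Typhoon Jova: ΔP = 38; V ≈ 6.5 × 38^0.638 ≈ 66.19 kt.
Cyclone Ione: ΔP = 39; V ≈ 5.9 × 39^0.617 ≈ 56.56 kt.
Difference ≈ 66.19 − 56.56 = 9.63 → 10 kt.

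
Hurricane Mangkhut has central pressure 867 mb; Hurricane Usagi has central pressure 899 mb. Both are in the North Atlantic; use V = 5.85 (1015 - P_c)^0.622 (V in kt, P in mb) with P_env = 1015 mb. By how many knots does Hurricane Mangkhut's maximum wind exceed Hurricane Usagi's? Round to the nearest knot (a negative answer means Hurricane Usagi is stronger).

Hurricane Mangkhut: ΔP = 148; V ≈ 5.85 × 148^0.622 ≈ 130.94 kt.
Hurricane Usagi: ΔP = 116; V ≈ 5.85 × 116^0.622 ≈ 112.52 kt.
Difference ≈ 130.94 − 112.52 = 18.42 → 18 kt.

18 kt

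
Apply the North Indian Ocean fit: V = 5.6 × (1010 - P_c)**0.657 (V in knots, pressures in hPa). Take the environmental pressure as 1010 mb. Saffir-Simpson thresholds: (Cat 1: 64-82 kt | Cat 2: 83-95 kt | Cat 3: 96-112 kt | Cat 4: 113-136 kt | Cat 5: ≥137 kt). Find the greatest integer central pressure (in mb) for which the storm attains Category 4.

913 mb

Category 4 begins at V = 113 kt.
Required ΔP = (113/5.6)^(1/0.657) = 20.179^1.522 ≈ 96.86 mb.
P_c ≤ 1010 − 96.86 = 913.14, so the highest integer P_c is 913 mb.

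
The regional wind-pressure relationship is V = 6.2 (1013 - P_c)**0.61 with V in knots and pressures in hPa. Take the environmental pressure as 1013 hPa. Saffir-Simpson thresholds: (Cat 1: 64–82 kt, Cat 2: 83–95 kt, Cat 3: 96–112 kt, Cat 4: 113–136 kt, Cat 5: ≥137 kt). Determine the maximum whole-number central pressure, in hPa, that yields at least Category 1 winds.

Category 1 begins at V = 64 kt.
Required ΔP = (64/6.2)^(1/0.61) = 10.323^1.639 ≈ 45.91 hPa.
P_c ≤ 1013 − 45.91 = 967.09, so the highest integer P_c is 967 hPa.

967 hPa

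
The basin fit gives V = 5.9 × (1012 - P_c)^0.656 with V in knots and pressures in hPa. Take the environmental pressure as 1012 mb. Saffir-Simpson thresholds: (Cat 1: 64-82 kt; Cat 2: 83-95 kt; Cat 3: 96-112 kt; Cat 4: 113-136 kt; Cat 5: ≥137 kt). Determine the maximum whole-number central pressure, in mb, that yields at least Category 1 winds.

974 mb

Category 1 begins at V = 64 kt.
Required ΔP = (64/5.9)^(1/0.656) = 10.847^1.524 ≈ 37.87 mb.
P_c ≤ 1012 − 37.87 = 974.13, so the highest integer P_c is 974 mb.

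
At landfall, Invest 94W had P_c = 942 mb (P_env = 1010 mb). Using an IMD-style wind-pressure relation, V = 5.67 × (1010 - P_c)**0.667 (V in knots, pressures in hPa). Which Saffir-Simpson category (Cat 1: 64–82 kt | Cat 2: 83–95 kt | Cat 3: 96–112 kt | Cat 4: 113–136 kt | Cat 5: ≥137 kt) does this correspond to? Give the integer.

ΔP = 1010 − 942 = 68 mb.
V ≈ 5.67 × 68^0.667 = 5.67 × 16.68 ≈ 95 kt.
95 kt falls in the Category 2 band.

2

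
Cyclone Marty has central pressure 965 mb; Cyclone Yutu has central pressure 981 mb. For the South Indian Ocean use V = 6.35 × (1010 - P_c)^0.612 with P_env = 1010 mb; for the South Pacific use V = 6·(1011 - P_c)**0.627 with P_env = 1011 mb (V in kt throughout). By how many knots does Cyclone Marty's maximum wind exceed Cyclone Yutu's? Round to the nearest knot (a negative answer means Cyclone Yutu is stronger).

15 kt

Cyclone Marty: ΔP = 45; V ≈ 6.35 × 45^0.612 ≈ 65.24 kt.
Cyclone Yutu: ΔP = 30; V ≈ 6 × 30^0.627 ≈ 50.62 kt.
Difference ≈ 65.24 − 50.62 = 14.62 → 15 kt.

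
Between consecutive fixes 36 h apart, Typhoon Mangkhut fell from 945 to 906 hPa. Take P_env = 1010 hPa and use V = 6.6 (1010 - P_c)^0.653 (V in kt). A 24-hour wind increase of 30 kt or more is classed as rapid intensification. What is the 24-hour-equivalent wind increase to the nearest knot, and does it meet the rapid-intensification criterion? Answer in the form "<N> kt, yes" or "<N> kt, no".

24 kt, no

V₁: ΔP = 65, V ≈ 6.6 × 65^0.653 ≈ 100.78 kt.
V₂: ΔP = 104, V ≈ 6.6 × 104^0.653 ≈ 136.98 kt.
ΔV over 36 h = 36.20 kt → 24 h equivalent = 36.20 × 24/36 ≈ 24.13 kt.
24 kt < 30 kt ⇒ not rapid intensification.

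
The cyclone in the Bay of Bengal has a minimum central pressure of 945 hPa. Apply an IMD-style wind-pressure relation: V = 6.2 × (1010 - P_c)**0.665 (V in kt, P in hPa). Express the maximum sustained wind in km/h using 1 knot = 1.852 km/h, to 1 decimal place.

ΔP = 1010 − 945 = 65 hPa.
V ≈ 6.2 × 65^0.665 = 6.2 × 16.054 ≈ 99.536 kt.
99.536 × 1.852 ≈ 184.34 km/h → 184.3 km/h.

184.3 km/h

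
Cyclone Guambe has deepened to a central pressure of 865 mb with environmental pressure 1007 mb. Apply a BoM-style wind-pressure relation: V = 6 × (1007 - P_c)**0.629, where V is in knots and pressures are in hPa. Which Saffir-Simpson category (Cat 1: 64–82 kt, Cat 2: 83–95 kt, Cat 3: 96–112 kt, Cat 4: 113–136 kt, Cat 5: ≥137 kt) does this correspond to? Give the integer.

4

ΔP = 1007 − 865 = 142 mb.
V ≈ 6 × 142^0.629 = 6 × 22.58 ≈ 136 kt.
136 kt falls in the Category 4 band.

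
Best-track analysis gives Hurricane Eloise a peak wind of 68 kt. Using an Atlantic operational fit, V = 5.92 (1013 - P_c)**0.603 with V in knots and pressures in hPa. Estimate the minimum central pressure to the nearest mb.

ΔP = (V / 5.92)^(1/0.603) = (68/5.92)^1.658.
68/5.92 = 11.486; 11.486^1.658 ≈ 57.30 mb.
P_c = 1013 − 57.30 = 955.70 ≈ 956 mb.

956 mb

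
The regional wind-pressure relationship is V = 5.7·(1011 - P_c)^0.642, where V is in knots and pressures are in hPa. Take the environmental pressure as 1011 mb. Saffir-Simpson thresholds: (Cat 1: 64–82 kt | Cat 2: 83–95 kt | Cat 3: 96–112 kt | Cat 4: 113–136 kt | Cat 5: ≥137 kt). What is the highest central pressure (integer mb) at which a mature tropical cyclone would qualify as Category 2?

Category 2 begins at V = 83 kt.
Required ΔP = (83/5.7)^(1/0.642) = 14.561^1.558 ≈ 64.84 mb.
P_c ≤ 1011 − 64.84 = 946.16, so the highest integer P_c is 946 mb.

946 mb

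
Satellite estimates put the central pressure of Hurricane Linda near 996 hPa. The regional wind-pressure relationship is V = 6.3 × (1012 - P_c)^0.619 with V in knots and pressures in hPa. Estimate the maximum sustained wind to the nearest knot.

35 kt

ΔP = 1012 − 996 = 16 hPa.
16^0.619 ≈ 5.564.
V ≈ 6.3 × 5.564 ≈ 35.1 kt.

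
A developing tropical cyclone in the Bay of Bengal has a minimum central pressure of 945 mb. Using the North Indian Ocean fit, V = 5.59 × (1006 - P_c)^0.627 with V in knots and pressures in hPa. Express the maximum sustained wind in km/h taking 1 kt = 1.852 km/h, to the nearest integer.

136 km/h

ΔP = 1006 − 945 = 61 mb.
V ≈ 5.59 × 61^0.627 = 5.59 × 13.164 ≈ 73.589 kt.
73.589 × 1.852 ≈ 136.29 km/h → 136 km/h.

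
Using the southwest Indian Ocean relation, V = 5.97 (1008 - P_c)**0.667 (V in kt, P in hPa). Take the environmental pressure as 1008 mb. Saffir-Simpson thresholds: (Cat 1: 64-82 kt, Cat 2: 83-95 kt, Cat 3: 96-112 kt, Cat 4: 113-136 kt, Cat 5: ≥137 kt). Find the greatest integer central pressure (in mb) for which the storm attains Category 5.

898 mb

Category 5 begins at V = 137 kt.
Required ΔP = (137/5.97)^(1/0.667) = 22.948^1.499 ≈ 109.67 mb.
P_c ≤ 1008 − 109.67 = 898.33, so the highest integer P_c is 898 mb.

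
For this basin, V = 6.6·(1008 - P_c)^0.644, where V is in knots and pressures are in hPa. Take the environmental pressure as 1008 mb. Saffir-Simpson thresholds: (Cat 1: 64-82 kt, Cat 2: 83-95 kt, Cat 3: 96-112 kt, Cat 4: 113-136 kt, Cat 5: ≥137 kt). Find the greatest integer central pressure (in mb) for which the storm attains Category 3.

Category 3 begins at V = 96 kt.
Required ΔP = (96/6.6)^(1/0.644) = 14.545^1.553 ≈ 63.90 mb.
P_c ≤ 1008 − 63.90 = 944.10, so the highest integer P_c is 944 mb.

944 mb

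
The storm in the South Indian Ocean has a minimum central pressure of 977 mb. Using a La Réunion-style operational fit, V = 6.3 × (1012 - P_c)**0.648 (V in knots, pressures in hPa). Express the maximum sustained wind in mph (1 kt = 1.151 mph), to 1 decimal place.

ΔP = 1012 − 977 = 35 mb.
V ≈ 6.3 × 35^0.648 = 6.3 × 10.013 ≈ 63.081 kt.
63.081 × 1.151 ≈ 72.61 mph → 72.6 mph.

72.6 mph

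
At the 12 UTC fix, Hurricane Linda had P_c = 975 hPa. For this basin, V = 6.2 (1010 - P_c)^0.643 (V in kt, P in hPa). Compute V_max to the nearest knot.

ΔP = 1010 − 975 = 35 hPa.
35^0.643 ≈ 9.836.
V ≈ 6.2 × 9.836 ≈ 61.0 kt.

61 kt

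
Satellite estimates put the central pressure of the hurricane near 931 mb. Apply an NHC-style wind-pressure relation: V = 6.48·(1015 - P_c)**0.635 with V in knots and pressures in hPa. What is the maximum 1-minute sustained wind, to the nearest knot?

108 kt

ΔP = 1015 − 931 = 84 mb.
84^0.635 ≈ 16.669.
V ≈ 6.48 × 16.669 ≈ 108.0 kt.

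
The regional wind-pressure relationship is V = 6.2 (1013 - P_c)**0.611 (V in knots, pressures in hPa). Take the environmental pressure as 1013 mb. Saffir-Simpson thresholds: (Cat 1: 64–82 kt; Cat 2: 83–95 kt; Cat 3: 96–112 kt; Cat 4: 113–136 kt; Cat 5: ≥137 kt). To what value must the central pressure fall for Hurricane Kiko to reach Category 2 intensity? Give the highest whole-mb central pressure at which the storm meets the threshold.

Category 2 begins at V = 83 kt.
Required ΔP = (83/6.2)^(1/0.611) = 13.387^1.637 ≈ 69.82 mb.
P_c ≤ 1013 − 69.82 = 943.18, so the highest integer P_c is 943 mb.

943 mb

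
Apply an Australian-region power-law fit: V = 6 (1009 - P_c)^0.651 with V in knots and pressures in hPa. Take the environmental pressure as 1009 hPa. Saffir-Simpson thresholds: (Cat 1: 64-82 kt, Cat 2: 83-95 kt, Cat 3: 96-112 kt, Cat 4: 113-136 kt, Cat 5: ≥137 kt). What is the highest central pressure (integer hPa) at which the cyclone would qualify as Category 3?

Category 3 begins at V = 96 kt.
Required ΔP = (96/6)^(1/0.651) = 16.000^1.536 ≈ 70.74 hPa.
P_c ≤ 1009 − 70.74 = 938.26, so the highest integer P_c is 938 hPa.

938 hPa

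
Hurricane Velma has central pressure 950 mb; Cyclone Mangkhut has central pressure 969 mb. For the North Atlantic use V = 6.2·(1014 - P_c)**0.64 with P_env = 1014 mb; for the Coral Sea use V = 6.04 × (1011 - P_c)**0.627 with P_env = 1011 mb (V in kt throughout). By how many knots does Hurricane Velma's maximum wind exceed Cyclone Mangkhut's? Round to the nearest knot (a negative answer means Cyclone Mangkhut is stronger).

Hurricane Velma: ΔP = 64; V ≈ 6.2 × 64^0.64 ≈ 88.79 kt.
Cyclone Mangkhut: ΔP = 42; V ≈ 6.04 × 42^0.627 ≈ 62.92 kt.
Difference ≈ 88.79 − 62.92 = 25.87 → 26 kt.

26 kt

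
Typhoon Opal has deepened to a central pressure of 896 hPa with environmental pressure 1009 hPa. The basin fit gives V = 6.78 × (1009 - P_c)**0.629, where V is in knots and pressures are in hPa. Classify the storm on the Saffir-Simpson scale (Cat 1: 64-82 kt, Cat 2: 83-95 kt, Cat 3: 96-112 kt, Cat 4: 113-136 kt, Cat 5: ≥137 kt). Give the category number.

4

ΔP = 1009 − 896 = 113 hPa.
V ≈ 6.78 × 113^0.629 = 6.78 × 19.56 ≈ 133 kt.
133 kt falls in the Category 4 band.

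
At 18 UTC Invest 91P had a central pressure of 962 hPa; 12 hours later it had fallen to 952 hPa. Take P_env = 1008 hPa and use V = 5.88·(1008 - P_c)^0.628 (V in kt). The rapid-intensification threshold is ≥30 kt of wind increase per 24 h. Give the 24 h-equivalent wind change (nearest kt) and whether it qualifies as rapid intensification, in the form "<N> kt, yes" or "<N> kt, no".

17 kt, no

V₁: ΔP = 46, V ≈ 5.88 × 46^0.628 ≈ 65.10 kt.
V₂: ΔP = 56, V ≈ 5.88 × 56^0.628 ≈ 73.66 kt.
ΔV over 12 h = 8.56 kt → 24 h equivalent = 8.56 × 24/12 ≈ 17.12 kt.
17 kt < 30 kt ⇒ not rapid intensification.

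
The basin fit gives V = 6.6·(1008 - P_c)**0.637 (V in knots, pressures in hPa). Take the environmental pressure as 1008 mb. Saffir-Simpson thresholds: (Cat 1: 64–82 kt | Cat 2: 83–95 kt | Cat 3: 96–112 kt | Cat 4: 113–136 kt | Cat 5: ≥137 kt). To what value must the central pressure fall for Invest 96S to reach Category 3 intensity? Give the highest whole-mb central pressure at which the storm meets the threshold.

Category 3 begins at V = 96 kt.
Required ΔP = (96/6.6)^(1/0.637) = 14.545^1.570 ≈ 66.88 mb.
P_c ≤ 1008 − 66.88 = 941.12, so the highest integer P_c is 941 mb.

941 mb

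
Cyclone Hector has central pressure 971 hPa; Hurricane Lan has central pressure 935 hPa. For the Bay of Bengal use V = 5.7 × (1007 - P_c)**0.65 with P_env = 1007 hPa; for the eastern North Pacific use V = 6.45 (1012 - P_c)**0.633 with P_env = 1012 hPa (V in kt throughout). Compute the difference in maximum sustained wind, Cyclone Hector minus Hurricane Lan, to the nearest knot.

Cyclone Hector: ΔP = 36; V ≈ 5.7 × 36^0.65 ≈ 58.54 kt.
Hurricane Lan: ΔP = 77; V ≈ 6.45 × 77^0.633 ≈ 100.86 kt.
Difference ≈ 58.54 − 100.86 = -42.32 → -42 kt.

-42 kt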